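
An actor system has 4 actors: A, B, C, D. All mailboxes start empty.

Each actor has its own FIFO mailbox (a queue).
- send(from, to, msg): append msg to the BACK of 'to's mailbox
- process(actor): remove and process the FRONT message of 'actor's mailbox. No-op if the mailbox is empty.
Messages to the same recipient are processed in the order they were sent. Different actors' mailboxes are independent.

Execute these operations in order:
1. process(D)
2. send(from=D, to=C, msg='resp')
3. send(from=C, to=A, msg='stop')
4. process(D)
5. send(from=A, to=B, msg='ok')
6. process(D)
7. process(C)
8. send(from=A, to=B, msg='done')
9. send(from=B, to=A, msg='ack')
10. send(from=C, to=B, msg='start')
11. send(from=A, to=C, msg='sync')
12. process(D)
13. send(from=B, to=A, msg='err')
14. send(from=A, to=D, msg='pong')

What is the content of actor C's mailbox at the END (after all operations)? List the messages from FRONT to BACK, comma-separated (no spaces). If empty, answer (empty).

Answer: sync

Derivation:
After 1 (process(D)): A:[] B:[] C:[] D:[]
After 2 (send(from=D, to=C, msg='resp')): A:[] B:[] C:[resp] D:[]
After 3 (send(from=C, to=A, msg='stop')): A:[stop] B:[] C:[resp] D:[]
After 4 (process(D)): A:[stop] B:[] C:[resp] D:[]
After 5 (send(from=A, to=B, msg='ok')): A:[stop] B:[ok] C:[resp] D:[]
After 6 (process(D)): A:[stop] B:[ok] C:[resp] D:[]
After 7 (process(C)): A:[stop] B:[ok] C:[] D:[]
After 8 (send(from=A, to=B, msg='done')): A:[stop] B:[ok,done] C:[] D:[]
After 9 (send(from=B, to=A, msg='ack')): A:[stop,ack] B:[ok,done] C:[] D:[]
After 10 (send(from=C, to=B, msg='start')): A:[stop,ack] B:[ok,done,start] C:[] D:[]
After 11 (send(from=A, to=C, msg='sync')): A:[stop,ack] B:[ok,done,start] C:[sync] D:[]
After 12 (process(D)): A:[stop,ack] B:[ok,done,start] C:[sync] D:[]
After 13 (send(from=B, to=A, msg='err')): A:[stop,ack,err] B:[ok,done,start] C:[sync] D:[]
After 14 (send(from=A, to=D, msg='pong')): A:[stop,ack,err] B:[ok,done,start] C:[sync] D:[pong]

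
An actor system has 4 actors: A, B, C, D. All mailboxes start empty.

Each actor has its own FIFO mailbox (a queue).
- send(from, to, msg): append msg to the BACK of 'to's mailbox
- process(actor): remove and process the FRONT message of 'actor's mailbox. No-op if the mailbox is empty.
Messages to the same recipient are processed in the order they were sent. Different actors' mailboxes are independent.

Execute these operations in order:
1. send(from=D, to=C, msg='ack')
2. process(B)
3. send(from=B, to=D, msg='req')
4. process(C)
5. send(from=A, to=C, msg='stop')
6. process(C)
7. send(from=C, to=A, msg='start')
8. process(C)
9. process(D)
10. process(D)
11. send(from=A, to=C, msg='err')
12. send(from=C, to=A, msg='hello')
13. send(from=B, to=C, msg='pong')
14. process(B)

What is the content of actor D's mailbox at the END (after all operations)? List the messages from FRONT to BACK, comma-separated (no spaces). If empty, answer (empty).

After 1 (send(from=D, to=C, msg='ack')): A:[] B:[] C:[ack] D:[]
After 2 (process(B)): A:[] B:[] C:[ack] D:[]
After 3 (send(from=B, to=D, msg='req')): A:[] B:[] C:[ack] D:[req]
After 4 (process(C)): A:[] B:[] C:[] D:[req]
After 5 (send(from=A, to=C, msg='stop')): A:[] B:[] C:[stop] D:[req]
After 6 (process(C)): A:[] B:[] C:[] D:[req]
After 7 (send(from=C, to=A, msg='start')): A:[start] B:[] C:[] D:[req]
After 8 (process(C)): A:[start] B:[] C:[] D:[req]
After 9 (process(D)): A:[start] B:[] C:[] D:[]
After 10 (process(D)): A:[start] B:[] C:[] D:[]
After 11 (send(from=A, to=C, msg='err')): A:[start] B:[] C:[err] D:[]
After 12 (send(from=C, to=A, msg='hello')): A:[start,hello] B:[] C:[err] D:[]
After 13 (send(from=B, to=C, msg='pong')): A:[start,hello] B:[] C:[err,pong] D:[]
After 14 (process(B)): A:[start,hello] B:[] C:[err,pong] D:[]

Answer: (empty)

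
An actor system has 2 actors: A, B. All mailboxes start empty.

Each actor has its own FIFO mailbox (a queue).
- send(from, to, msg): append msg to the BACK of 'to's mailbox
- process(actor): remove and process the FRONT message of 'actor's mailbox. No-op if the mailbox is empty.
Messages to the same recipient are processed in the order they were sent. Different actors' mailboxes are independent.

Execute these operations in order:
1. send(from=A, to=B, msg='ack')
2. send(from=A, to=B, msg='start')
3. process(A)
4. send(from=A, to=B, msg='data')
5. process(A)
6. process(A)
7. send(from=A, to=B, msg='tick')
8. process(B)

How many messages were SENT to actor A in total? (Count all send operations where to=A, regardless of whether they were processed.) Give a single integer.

After 1 (send(from=A, to=B, msg='ack')): A:[] B:[ack]
After 2 (send(from=A, to=B, msg='start')): A:[] B:[ack,start]
After 3 (process(A)): A:[] B:[ack,start]
After 4 (send(from=A, to=B, msg='data')): A:[] B:[ack,start,data]
After 5 (process(A)): A:[] B:[ack,start,data]
After 6 (process(A)): A:[] B:[ack,start,data]
After 7 (send(from=A, to=B, msg='tick')): A:[] B:[ack,start,data,tick]
After 8 (process(B)): A:[] B:[start,data,tick]

Answer: 0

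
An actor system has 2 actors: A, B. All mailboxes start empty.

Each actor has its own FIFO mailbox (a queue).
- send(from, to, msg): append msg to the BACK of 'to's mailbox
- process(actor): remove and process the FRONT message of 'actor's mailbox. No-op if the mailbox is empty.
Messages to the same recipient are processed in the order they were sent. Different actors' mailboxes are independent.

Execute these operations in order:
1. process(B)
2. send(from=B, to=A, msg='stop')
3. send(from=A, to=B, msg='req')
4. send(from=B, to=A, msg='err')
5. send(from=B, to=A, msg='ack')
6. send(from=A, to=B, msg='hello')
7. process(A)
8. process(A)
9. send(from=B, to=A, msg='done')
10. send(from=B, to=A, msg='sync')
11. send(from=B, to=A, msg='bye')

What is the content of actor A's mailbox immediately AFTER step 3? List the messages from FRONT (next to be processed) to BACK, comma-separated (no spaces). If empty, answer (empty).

After 1 (process(B)): A:[] B:[]
After 2 (send(from=B, to=A, msg='stop')): A:[stop] B:[]
After 3 (send(from=A, to=B, msg='req')): A:[stop] B:[req]

stop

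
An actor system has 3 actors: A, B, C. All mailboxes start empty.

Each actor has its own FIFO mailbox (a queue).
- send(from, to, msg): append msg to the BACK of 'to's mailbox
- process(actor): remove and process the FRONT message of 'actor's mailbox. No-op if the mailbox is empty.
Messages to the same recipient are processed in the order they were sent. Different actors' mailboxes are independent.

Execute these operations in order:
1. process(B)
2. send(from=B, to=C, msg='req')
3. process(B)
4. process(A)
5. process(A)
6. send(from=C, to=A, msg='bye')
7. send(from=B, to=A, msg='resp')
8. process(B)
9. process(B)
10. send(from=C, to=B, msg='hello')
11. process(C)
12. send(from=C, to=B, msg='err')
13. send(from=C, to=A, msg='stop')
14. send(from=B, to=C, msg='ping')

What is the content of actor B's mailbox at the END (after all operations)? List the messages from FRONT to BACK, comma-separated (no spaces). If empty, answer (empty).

Answer: hello,err

Derivation:
After 1 (process(B)): A:[] B:[] C:[]
After 2 (send(from=B, to=C, msg='req')): A:[] B:[] C:[req]
After 3 (process(B)): A:[] B:[] C:[req]
After 4 (process(A)): A:[] B:[] C:[req]
After 5 (process(A)): A:[] B:[] C:[req]
After 6 (send(from=C, to=A, msg='bye')): A:[bye] B:[] C:[req]
After 7 (send(from=B, to=A, msg='resp')): A:[bye,resp] B:[] C:[req]
After 8 (process(B)): A:[bye,resp] B:[] C:[req]
After 9 (process(B)): A:[bye,resp] B:[] C:[req]
After 10 (send(from=C, to=B, msg='hello')): A:[bye,resp] B:[hello] C:[req]
After 11 (process(C)): A:[bye,resp] B:[hello] C:[]
After 12 (send(from=C, to=B, msg='err')): A:[bye,resp] B:[hello,err] C:[]
After 13 (send(from=C, to=A, msg='stop')): A:[bye,resp,stop] B:[hello,err] C:[]
After 14 (send(from=B, to=C, msg='ping')): A:[bye,resp,stop] B:[hello,err] C:[ping]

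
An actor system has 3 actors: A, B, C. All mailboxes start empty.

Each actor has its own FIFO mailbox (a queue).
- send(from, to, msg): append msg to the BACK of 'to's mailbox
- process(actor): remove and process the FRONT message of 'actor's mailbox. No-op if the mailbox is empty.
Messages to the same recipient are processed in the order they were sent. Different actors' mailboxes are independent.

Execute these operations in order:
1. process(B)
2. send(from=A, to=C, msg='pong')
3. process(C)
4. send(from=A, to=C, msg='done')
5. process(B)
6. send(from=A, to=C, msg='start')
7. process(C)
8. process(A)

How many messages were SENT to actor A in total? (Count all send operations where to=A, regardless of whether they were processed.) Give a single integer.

After 1 (process(B)): A:[] B:[] C:[]
After 2 (send(from=A, to=C, msg='pong')): A:[] B:[] C:[pong]
After 3 (process(C)): A:[] B:[] C:[]
After 4 (send(from=A, to=C, msg='done')): A:[] B:[] C:[done]
After 5 (process(B)): A:[] B:[] C:[done]
After 6 (send(from=A, to=C, msg='start')): A:[] B:[] C:[done,start]
After 7 (process(C)): A:[] B:[] C:[start]
After 8 (process(A)): A:[] B:[] C:[start]

Answer: 0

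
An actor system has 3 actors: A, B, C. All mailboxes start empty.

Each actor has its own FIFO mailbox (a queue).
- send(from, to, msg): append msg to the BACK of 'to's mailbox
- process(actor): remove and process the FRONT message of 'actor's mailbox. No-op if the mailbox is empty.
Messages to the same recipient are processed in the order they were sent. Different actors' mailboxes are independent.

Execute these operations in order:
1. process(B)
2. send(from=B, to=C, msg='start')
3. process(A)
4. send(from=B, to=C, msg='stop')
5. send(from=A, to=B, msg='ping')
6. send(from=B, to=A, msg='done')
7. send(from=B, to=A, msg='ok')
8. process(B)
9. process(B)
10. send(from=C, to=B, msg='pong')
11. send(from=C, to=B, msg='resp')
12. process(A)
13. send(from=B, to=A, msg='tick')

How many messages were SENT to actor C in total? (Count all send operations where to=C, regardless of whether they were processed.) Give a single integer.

After 1 (process(B)): A:[] B:[] C:[]
After 2 (send(from=B, to=C, msg='start')): A:[] B:[] C:[start]
After 3 (process(A)): A:[] B:[] C:[start]
After 4 (send(from=B, to=C, msg='stop')): A:[] B:[] C:[start,stop]
After 5 (send(from=A, to=B, msg='ping')): A:[] B:[ping] C:[start,stop]
After 6 (send(from=B, to=A, msg='done')): A:[done] B:[ping] C:[start,stop]
After 7 (send(from=B, to=A, msg='ok')): A:[done,ok] B:[ping] C:[start,stop]
After 8 (process(B)): A:[done,ok] B:[] C:[start,stop]
After 9 (process(B)): A:[done,ok] B:[] C:[start,stop]
After 10 (send(from=C, to=B, msg='pong')): A:[done,ok] B:[pong] C:[start,stop]
After 11 (send(from=C, to=B, msg='resp')): A:[done,ok] B:[pong,resp] C:[start,stop]
After 12 (process(A)): A:[ok] B:[pong,resp] C:[start,stop]
After 13 (send(from=B, to=A, msg='tick')): A:[ok,tick] B:[pong,resp] C:[start,stop]

Answer: 2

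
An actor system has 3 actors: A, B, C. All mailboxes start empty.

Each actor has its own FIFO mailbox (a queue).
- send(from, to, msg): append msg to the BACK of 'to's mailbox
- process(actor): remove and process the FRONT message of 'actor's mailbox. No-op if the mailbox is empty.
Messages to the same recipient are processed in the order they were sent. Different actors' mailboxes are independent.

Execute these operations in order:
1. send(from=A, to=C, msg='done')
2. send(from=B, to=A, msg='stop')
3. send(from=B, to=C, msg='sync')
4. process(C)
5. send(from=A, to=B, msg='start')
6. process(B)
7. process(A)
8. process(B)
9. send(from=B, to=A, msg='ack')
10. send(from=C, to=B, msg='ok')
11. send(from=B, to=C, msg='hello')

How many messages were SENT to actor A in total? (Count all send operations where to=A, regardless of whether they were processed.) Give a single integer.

Answer: 2

Derivation:
After 1 (send(from=A, to=C, msg='done')): A:[] B:[] C:[done]
After 2 (send(from=B, to=A, msg='stop')): A:[stop] B:[] C:[done]
After 3 (send(from=B, to=C, msg='sync')): A:[stop] B:[] C:[done,sync]
After 4 (process(C)): A:[stop] B:[] C:[sync]
After 5 (send(from=A, to=B, msg='start')): A:[stop] B:[start] C:[sync]
After 6 (process(B)): A:[stop] B:[] C:[sync]
After 7 (process(A)): A:[] B:[] C:[sync]
After 8 (process(B)): A:[] B:[] C:[sync]
After 9 (send(from=B, to=A, msg='ack')): A:[ack] B:[] C:[sync]
After 10 (send(from=C, to=B, msg='ok')): A:[ack] B:[ok] C:[sync]
After 11 (send(from=B, to=C, msg='hello')): A:[ack] B:[ok] C:[sync,hello]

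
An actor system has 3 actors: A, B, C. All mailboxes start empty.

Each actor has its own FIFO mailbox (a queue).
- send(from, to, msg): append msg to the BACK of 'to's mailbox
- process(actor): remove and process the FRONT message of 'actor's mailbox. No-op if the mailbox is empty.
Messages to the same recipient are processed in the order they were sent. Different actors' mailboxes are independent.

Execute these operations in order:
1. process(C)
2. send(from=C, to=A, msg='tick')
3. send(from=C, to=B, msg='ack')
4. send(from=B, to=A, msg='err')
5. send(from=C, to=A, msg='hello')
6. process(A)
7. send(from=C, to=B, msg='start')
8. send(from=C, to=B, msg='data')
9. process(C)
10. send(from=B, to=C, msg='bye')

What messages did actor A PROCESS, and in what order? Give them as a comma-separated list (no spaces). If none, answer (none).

After 1 (process(C)): A:[] B:[] C:[]
After 2 (send(from=C, to=A, msg='tick')): A:[tick] B:[] C:[]
After 3 (send(from=C, to=B, msg='ack')): A:[tick] B:[ack] C:[]
After 4 (send(from=B, to=A, msg='err')): A:[tick,err] B:[ack] C:[]
After 5 (send(from=C, to=A, msg='hello')): A:[tick,err,hello] B:[ack] C:[]
After 6 (process(A)): A:[err,hello] B:[ack] C:[]
After 7 (send(from=C, to=B, msg='start')): A:[err,hello] B:[ack,start] C:[]
After 8 (send(from=C, to=B, msg='data')): A:[err,hello] B:[ack,start,data] C:[]
After 9 (process(C)): A:[err,hello] B:[ack,start,data] C:[]
After 10 (send(from=B, to=C, msg='bye')): A:[err,hello] B:[ack,start,data] C:[bye]

Answer: tick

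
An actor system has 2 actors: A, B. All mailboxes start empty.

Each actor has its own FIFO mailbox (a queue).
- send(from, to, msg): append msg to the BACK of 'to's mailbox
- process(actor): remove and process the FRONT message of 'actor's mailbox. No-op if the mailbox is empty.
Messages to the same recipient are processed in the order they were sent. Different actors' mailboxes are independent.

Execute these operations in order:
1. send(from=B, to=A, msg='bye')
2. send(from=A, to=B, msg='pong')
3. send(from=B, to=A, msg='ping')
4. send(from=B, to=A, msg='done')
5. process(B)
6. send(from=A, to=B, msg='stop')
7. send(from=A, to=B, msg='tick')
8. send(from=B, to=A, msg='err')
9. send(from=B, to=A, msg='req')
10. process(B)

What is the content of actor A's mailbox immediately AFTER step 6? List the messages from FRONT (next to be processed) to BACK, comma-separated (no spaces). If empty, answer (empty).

After 1 (send(from=B, to=A, msg='bye')): A:[bye] B:[]
After 2 (send(from=A, to=B, msg='pong')): A:[bye] B:[pong]
After 3 (send(from=B, to=A, msg='ping')): A:[bye,ping] B:[pong]
After 4 (send(from=B, to=A, msg='done')): A:[bye,ping,done] B:[pong]
After 5 (process(B)): A:[bye,ping,done] B:[]
After 6 (send(from=A, to=B, msg='stop')): A:[bye,ping,done] B:[stop]

bye,ping,done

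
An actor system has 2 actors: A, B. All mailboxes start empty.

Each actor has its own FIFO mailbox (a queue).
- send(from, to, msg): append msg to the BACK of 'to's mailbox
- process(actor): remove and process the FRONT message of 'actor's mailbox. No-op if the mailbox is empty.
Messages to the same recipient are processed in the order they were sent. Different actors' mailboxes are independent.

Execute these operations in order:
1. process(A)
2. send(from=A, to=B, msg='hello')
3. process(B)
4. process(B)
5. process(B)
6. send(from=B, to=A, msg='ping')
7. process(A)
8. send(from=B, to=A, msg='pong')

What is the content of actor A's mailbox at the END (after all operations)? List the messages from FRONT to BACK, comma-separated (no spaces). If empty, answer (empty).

Answer: pong

Derivation:
After 1 (process(A)): A:[] B:[]
After 2 (send(from=A, to=B, msg='hello')): A:[] B:[hello]
After 3 (process(B)): A:[] B:[]
After 4 (process(B)): A:[] B:[]
After 5 (process(B)): A:[] B:[]
After 6 (send(from=B, to=A, msg='ping')): A:[ping] B:[]
After 7 (process(A)): A:[] B:[]
After 8 (send(from=B, to=A, msg='pong')): A:[pong] B:[]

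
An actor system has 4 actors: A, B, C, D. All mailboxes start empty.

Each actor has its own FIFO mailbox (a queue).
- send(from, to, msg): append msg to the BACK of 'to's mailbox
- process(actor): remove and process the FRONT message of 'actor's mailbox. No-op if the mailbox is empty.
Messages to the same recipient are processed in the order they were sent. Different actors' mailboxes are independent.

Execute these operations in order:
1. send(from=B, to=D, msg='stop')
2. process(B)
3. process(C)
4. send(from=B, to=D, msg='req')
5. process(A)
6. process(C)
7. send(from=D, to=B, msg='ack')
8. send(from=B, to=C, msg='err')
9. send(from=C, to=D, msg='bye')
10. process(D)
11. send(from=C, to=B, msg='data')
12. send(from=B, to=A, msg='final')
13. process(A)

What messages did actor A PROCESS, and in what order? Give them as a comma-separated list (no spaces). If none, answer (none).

After 1 (send(from=B, to=D, msg='stop')): A:[] B:[] C:[] D:[stop]
After 2 (process(B)): A:[] B:[] C:[] D:[stop]
After 3 (process(C)): A:[] B:[] C:[] D:[stop]
After 4 (send(from=B, to=D, msg='req')): A:[] B:[] C:[] D:[stop,req]
After 5 (process(A)): A:[] B:[] C:[] D:[stop,req]
After 6 (process(C)): A:[] B:[] C:[] D:[stop,req]
After 7 (send(from=D, to=B, msg='ack')): A:[] B:[ack] C:[] D:[stop,req]
After 8 (send(from=B, to=C, msg='err')): A:[] B:[ack] C:[err] D:[stop,req]
After 9 (send(from=C, to=D, msg='bye')): A:[] B:[ack] C:[err] D:[stop,req,bye]
After 10 (process(D)): A:[] B:[ack] C:[err] D:[req,bye]
After 11 (send(from=C, to=B, msg='data')): A:[] B:[ack,data] C:[err] D:[req,bye]
After 12 (send(from=B, to=A, msg='final')): A:[final] B:[ack,data] C:[err] D:[req,bye]
After 13 (process(A)): A:[] B:[ack,data] C:[err] D:[req,bye]

Answer: final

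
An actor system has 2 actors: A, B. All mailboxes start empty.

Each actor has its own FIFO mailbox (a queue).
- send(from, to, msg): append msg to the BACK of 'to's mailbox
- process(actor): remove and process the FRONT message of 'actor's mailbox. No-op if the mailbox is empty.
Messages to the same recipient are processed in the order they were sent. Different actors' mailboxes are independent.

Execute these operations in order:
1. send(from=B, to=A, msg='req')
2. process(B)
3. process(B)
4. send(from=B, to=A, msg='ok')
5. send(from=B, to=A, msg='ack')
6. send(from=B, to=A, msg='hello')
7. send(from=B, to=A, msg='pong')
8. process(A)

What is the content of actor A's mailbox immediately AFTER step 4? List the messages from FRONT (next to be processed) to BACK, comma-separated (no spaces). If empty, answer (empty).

After 1 (send(from=B, to=A, msg='req')): A:[req] B:[]
After 2 (process(B)): A:[req] B:[]
After 3 (process(B)): A:[req] B:[]
After 4 (send(from=B, to=A, msg='ok')): A:[req,ok] B:[]

req,ok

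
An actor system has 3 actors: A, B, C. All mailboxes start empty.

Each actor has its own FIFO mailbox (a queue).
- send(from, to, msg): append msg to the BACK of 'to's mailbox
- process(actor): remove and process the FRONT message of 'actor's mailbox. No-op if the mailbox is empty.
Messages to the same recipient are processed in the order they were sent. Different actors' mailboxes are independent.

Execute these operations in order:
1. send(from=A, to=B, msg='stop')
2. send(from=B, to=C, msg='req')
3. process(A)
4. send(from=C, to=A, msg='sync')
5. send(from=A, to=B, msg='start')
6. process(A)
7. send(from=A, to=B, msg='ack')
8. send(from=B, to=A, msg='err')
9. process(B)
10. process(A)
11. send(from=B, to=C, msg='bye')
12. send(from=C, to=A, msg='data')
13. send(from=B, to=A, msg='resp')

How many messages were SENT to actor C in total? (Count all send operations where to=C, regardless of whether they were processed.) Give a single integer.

Answer: 2

Derivation:
After 1 (send(from=A, to=B, msg='stop')): A:[] B:[stop] C:[]
After 2 (send(from=B, to=C, msg='req')): A:[] B:[stop] C:[req]
After 3 (process(A)): A:[] B:[stop] C:[req]
After 4 (send(from=C, to=A, msg='sync')): A:[sync] B:[stop] C:[req]
After 5 (send(from=A, to=B, msg='start')): A:[sync] B:[stop,start] C:[req]
After 6 (process(A)): A:[] B:[stop,start] C:[req]
After 7 (send(from=A, to=B, msg='ack')): A:[] B:[stop,start,ack] C:[req]
After 8 (send(from=B, to=A, msg='err')): A:[err] B:[stop,start,ack] C:[req]
After 9 (process(B)): A:[err] B:[start,ack] C:[req]
After 10 (process(A)): A:[] B:[start,ack] C:[req]
After 11 (send(from=B, to=C, msg='bye')): A:[] B:[start,ack] C:[req,bye]
After 12 (send(from=C, to=A, msg='data')): A:[data] B:[start,ack] C:[req,bye]
After 13 (send(from=B, to=A, msg='resp')): A:[data,resp] B:[start,ack] C:[req,bye]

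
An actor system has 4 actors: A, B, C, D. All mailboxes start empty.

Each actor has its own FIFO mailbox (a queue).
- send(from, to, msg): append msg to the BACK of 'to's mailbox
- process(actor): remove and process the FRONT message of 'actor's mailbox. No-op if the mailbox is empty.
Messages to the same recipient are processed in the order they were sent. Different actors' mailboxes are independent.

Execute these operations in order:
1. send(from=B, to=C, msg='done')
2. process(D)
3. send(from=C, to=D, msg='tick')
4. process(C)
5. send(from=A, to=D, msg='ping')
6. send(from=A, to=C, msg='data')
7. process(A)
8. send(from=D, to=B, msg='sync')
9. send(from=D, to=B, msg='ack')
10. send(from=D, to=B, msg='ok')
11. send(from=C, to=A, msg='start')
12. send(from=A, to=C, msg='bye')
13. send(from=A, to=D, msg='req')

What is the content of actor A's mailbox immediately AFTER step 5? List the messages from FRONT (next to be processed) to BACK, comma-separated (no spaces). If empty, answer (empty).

After 1 (send(from=B, to=C, msg='done')): A:[] B:[] C:[done] D:[]
After 2 (process(D)): A:[] B:[] C:[done] D:[]
After 3 (send(from=C, to=D, msg='tick')): A:[] B:[] C:[done] D:[tick]
After 4 (process(C)): A:[] B:[] C:[] D:[tick]
After 5 (send(from=A, to=D, msg='ping')): A:[] B:[] C:[] D:[tick,ping]

(empty)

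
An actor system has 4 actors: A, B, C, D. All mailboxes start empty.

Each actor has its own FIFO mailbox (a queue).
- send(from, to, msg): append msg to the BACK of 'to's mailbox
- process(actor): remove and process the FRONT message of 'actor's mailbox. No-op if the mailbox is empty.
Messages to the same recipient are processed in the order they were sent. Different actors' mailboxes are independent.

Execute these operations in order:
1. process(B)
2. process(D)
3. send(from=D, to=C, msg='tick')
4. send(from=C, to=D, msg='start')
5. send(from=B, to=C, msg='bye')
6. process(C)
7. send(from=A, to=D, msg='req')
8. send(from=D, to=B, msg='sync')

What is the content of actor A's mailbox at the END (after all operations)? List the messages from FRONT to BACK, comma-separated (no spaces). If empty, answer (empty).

After 1 (process(B)): A:[] B:[] C:[] D:[]
After 2 (process(D)): A:[] B:[] C:[] D:[]
After 3 (send(from=D, to=C, msg='tick')): A:[] B:[] C:[tick] D:[]
After 4 (send(from=C, to=D, msg='start')): A:[] B:[] C:[tick] D:[start]
After 5 (send(from=B, to=C, msg='bye')): A:[] B:[] C:[tick,bye] D:[start]
After 6 (process(C)): A:[] B:[] C:[bye] D:[start]
After 7 (send(from=A, to=D, msg='req')): A:[] B:[] C:[bye] D:[start,req]
After 8 (send(from=D, to=B, msg='sync')): A:[] B:[sync] C:[bye] D:[start,req]

Answer: (empty)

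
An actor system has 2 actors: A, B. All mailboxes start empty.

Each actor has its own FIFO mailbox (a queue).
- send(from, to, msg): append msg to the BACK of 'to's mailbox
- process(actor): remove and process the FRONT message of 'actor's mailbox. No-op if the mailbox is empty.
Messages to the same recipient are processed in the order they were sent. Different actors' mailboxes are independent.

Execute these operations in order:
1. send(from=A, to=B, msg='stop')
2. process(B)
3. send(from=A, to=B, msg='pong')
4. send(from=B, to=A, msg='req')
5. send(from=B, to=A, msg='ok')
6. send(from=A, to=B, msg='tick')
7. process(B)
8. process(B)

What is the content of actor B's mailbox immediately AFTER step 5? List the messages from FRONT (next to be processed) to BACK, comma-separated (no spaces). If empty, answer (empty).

After 1 (send(from=A, to=B, msg='stop')): A:[] B:[stop]
After 2 (process(B)): A:[] B:[]
After 3 (send(from=A, to=B, msg='pong')): A:[] B:[pong]
After 4 (send(from=B, to=A, msg='req')): A:[req] B:[pong]
After 5 (send(from=B, to=A, msg='ok')): A:[req,ok] B:[pong]

pong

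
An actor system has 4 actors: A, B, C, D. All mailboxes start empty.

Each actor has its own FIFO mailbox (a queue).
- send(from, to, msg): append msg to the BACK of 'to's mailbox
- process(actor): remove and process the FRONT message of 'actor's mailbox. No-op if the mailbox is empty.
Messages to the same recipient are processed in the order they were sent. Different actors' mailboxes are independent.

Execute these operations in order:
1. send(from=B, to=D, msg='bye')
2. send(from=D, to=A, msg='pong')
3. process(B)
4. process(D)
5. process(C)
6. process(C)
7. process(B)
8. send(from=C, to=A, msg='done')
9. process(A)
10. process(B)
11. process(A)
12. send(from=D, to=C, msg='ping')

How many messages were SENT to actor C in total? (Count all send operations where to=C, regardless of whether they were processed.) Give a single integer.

Answer: 1

Derivation:
After 1 (send(from=B, to=D, msg='bye')): A:[] B:[] C:[] D:[bye]
After 2 (send(from=D, to=A, msg='pong')): A:[pong] B:[] C:[] D:[bye]
After 3 (process(B)): A:[pong] B:[] C:[] D:[bye]
After 4 (process(D)): A:[pong] B:[] C:[] D:[]
After 5 (process(C)): A:[pong] B:[] C:[] D:[]
After 6 (process(C)): A:[pong] B:[] C:[] D:[]
After 7 (process(B)): A:[pong] B:[] C:[] D:[]
After 8 (send(from=C, to=A, msg='done')): A:[pong,done] B:[] C:[] D:[]
After 9 (process(A)): A:[done] B:[] C:[] D:[]
After 10 (process(B)): A:[done] B:[] C:[] D:[]
After 11 (process(A)): A:[] B:[] C:[] D:[]
After 12 (send(from=D, to=C, msg='ping')): A:[] B:[] C:[ping] D:[]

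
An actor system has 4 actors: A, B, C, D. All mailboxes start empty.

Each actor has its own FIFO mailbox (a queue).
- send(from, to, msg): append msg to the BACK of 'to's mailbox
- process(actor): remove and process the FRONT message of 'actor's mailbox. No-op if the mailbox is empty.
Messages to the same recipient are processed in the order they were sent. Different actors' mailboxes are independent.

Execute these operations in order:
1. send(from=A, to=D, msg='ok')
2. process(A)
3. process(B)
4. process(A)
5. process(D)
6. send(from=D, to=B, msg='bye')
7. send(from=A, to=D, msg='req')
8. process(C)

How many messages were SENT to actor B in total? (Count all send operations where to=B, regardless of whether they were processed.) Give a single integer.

After 1 (send(from=A, to=D, msg='ok')): A:[] B:[] C:[] D:[ok]
After 2 (process(A)): A:[] B:[] C:[] D:[ok]
After 3 (process(B)): A:[] B:[] C:[] D:[ok]
After 4 (process(A)): A:[] B:[] C:[] D:[ok]
After 5 (process(D)): A:[] B:[] C:[] D:[]
After 6 (send(from=D, to=B, msg='bye')): A:[] B:[bye] C:[] D:[]
After 7 (send(from=A, to=D, msg='req')): A:[] B:[bye] C:[] D:[req]
After 8 (process(C)): A:[] B:[bye] C:[] D:[req]

Answer: 1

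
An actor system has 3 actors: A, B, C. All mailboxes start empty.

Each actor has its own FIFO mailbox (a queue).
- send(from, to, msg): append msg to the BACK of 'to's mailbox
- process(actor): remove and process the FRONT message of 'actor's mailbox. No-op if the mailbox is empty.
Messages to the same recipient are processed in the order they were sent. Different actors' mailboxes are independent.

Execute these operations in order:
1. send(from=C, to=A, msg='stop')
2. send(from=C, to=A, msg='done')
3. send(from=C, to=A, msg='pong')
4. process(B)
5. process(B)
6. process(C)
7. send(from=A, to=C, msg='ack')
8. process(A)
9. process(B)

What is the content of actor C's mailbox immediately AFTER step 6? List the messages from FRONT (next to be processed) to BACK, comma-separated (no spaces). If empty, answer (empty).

After 1 (send(from=C, to=A, msg='stop')): A:[stop] B:[] C:[]
After 2 (send(from=C, to=A, msg='done')): A:[stop,done] B:[] C:[]
After 3 (send(from=C, to=A, msg='pong')): A:[stop,done,pong] B:[] C:[]
After 4 (process(B)): A:[stop,done,pong] B:[] C:[]
After 5 (process(B)): A:[stop,done,pong] B:[] C:[]
After 6 (process(C)): A:[stop,done,pong] B:[] C:[]

(empty)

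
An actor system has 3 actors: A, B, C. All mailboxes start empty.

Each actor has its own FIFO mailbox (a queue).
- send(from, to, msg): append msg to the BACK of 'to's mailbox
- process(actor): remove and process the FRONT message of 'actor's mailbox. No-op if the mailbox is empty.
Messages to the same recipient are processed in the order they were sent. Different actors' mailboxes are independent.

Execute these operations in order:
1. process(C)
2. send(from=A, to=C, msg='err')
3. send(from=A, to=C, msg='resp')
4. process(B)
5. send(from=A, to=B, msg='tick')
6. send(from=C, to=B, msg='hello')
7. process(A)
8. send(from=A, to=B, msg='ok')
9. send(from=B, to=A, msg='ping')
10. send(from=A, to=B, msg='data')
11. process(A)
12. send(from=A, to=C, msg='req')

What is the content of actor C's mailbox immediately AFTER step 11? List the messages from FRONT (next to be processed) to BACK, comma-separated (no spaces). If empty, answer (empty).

After 1 (process(C)): A:[] B:[] C:[]
After 2 (send(from=A, to=C, msg='err')): A:[] B:[] C:[err]
After 3 (send(from=A, to=C, msg='resp')): A:[] B:[] C:[err,resp]
After 4 (process(B)): A:[] B:[] C:[err,resp]
After 5 (send(from=A, to=B, msg='tick')): A:[] B:[tick] C:[err,resp]
After 6 (send(from=C, to=B, msg='hello')): A:[] B:[tick,hello] C:[err,resp]
After 7 (process(A)): A:[] B:[tick,hello] C:[err,resp]
After 8 (send(from=A, to=B, msg='ok')): A:[] B:[tick,hello,ok] C:[err,resp]
After 9 (send(from=B, to=A, msg='ping')): A:[ping] B:[tick,hello,ok] C:[err,resp]
After 10 (send(from=A, to=B, msg='data')): A:[ping] B:[tick,hello,ok,data] C:[err,resp]
After 11 (process(A)): A:[] B:[tick,hello,ok,data] C:[err,resp]

err,resp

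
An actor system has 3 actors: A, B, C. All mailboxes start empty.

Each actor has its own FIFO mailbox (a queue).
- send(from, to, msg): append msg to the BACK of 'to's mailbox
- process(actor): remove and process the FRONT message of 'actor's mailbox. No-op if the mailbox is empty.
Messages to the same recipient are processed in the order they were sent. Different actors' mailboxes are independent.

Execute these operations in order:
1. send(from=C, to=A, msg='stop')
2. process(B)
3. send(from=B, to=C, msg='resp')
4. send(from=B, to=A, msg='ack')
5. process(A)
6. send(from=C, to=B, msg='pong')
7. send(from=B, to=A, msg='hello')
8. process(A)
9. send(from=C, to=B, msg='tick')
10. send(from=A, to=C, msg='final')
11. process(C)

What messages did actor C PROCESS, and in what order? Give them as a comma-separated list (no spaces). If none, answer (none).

After 1 (send(from=C, to=A, msg='stop')): A:[stop] B:[] C:[]
After 2 (process(B)): A:[stop] B:[] C:[]
After 3 (send(from=B, to=C, msg='resp')): A:[stop] B:[] C:[resp]
After 4 (send(from=B, to=A, msg='ack')): A:[stop,ack] B:[] C:[resp]
After 5 (process(A)): A:[ack] B:[] C:[resp]
After 6 (send(from=C, to=B, msg='pong')): A:[ack] B:[pong] C:[resp]
After 7 (send(from=B, to=A, msg='hello')): A:[ack,hello] B:[pong] C:[resp]
After 8 (process(A)): A:[hello] B:[pong] C:[resp]
After 9 (send(from=C, to=B, msg='tick')): A:[hello] B:[pong,tick] C:[resp]
After 10 (send(from=A, to=C, msg='final')): A:[hello] B:[pong,tick] C:[resp,final]
After 11 (process(C)): A:[hello] B:[pong,tick] C:[final]

Answer: resp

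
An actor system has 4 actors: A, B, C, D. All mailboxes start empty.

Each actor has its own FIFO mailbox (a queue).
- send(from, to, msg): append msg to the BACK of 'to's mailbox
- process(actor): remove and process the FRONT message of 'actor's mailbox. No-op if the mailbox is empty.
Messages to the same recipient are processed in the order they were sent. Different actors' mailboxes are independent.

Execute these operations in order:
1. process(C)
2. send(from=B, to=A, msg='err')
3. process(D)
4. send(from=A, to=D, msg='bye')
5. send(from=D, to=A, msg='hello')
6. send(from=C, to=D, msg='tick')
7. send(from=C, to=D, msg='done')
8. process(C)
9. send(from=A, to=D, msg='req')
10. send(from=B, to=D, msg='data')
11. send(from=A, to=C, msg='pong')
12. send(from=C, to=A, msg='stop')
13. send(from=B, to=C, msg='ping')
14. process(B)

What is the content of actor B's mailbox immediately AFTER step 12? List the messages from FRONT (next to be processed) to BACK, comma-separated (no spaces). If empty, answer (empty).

After 1 (process(C)): A:[] B:[] C:[] D:[]
After 2 (send(from=B, to=A, msg='err')): A:[err] B:[] C:[] D:[]
After 3 (process(D)): A:[err] B:[] C:[] D:[]
After 4 (send(from=A, to=D, msg='bye')): A:[err] B:[] C:[] D:[bye]
After 5 (send(from=D, to=A, msg='hello')): A:[err,hello] B:[] C:[] D:[bye]
After 6 (send(from=C, to=D, msg='tick')): A:[err,hello] B:[] C:[] D:[bye,tick]
After 7 (send(from=C, to=D, msg='done')): A:[err,hello] B:[] C:[] D:[bye,tick,done]
After 8 (process(C)): A:[err,hello] B:[] C:[] D:[bye,tick,done]
After 9 (send(from=A, to=D, msg='req')): A:[err,hello] B:[] C:[] D:[bye,tick,done,req]
After 10 (send(from=B, to=D, msg='data')): A:[err,hello] B:[] C:[] D:[bye,tick,done,req,data]
After 11 (send(from=A, to=C, msg='pong')): A:[err,hello] B:[] C:[pong] D:[bye,tick,done,req,data]
After 12 (send(from=C, to=A, msg='stop')): A:[err,hello,stop] B:[] C:[pong] D:[bye,tick,done,req,data]

(empty)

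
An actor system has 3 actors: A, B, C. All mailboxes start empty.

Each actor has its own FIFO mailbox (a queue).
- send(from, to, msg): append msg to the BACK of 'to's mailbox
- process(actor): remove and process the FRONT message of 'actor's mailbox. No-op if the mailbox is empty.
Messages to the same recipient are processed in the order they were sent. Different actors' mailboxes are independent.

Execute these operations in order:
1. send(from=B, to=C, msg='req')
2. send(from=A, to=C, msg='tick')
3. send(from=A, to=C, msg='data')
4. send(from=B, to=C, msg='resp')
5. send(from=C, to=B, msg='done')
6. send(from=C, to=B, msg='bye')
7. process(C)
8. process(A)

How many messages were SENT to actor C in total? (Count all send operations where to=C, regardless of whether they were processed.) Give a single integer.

Answer: 4

Derivation:
After 1 (send(from=B, to=C, msg='req')): A:[] B:[] C:[req]
After 2 (send(from=A, to=C, msg='tick')): A:[] B:[] C:[req,tick]
After 3 (send(from=A, to=C, msg='data')): A:[] B:[] C:[req,tick,data]
After 4 (send(from=B, to=C, msg='resp')): A:[] B:[] C:[req,tick,data,resp]
After 5 (send(from=C, to=B, msg='done')): A:[] B:[done] C:[req,tick,data,resp]
After 6 (send(from=C, to=B, msg='bye')): A:[] B:[done,bye] C:[req,tick,data,resp]
After 7 (process(C)): A:[] B:[done,bye] C:[tick,data,resp]
After 8 (process(A)): A:[] B:[done,bye] C:[tick,data,resp]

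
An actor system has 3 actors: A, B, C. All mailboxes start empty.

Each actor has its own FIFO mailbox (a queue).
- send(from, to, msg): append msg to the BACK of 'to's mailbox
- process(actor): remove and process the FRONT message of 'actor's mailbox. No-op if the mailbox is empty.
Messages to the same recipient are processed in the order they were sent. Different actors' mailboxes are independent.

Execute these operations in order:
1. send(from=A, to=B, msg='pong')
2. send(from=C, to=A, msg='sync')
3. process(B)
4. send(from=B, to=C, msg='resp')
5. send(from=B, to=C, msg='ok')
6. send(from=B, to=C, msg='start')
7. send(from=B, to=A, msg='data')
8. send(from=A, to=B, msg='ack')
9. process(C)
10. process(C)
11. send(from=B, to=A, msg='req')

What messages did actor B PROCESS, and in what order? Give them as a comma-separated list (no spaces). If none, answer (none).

Answer: pong

Derivation:
After 1 (send(from=A, to=B, msg='pong')): A:[] B:[pong] C:[]
After 2 (send(from=C, to=A, msg='sync')): A:[sync] B:[pong] C:[]
After 3 (process(B)): A:[sync] B:[] C:[]
After 4 (send(from=B, to=C, msg='resp')): A:[sync] B:[] C:[resp]
After 5 (send(from=B, to=C, msg='ok')): A:[sync] B:[] C:[resp,ok]
After 6 (send(from=B, to=C, msg='start')): A:[sync] B:[] C:[resp,ok,start]
After 7 (send(from=B, to=A, msg='data')): A:[sync,data] B:[] C:[resp,ok,start]
After 8 (send(from=A, to=B, msg='ack')): A:[sync,data] B:[ack] C:[resp,ok,start]
After 9 (process(C)): A:[sync,data] B:[ack] C:[ok,start]
After 10 (process(C)): A:[sync,data] B:[ack] C:[start]
After 11 (send(from=B, to=A, msg='req')): A:[sync,data,req] B:[ack] C:[start]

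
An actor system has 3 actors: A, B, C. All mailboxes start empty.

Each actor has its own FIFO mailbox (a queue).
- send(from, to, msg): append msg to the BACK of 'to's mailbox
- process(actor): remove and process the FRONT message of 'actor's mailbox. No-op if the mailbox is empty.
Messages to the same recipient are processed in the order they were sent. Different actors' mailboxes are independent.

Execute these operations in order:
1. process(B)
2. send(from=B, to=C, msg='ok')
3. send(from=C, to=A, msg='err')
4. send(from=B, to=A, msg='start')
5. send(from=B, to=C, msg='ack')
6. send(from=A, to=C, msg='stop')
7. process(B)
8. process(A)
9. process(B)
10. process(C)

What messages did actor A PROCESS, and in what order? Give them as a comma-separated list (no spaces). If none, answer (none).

After 1 (process(B)): A:[] B:[] C:[]
After 2 (send(from=B, to=C, msg='ok')): A:[] B:[] C:[ok]
After 3 (send(from=C, to=A, msg='err')): A:[err] B:[] C:[ok]
After 4 (send(from=B, to=A, msg='start')): A:[err,start] B:[] C:[ok]
After 5 (send(from=B, to=C, msg='ack')): A:[err,start] B:[] C:[ok,ack]
After 6 (send(from=A, to=C, msg='stop')): A:[err,start] B:[] C:[ok,ack,stop]
After 7 (process(B)): A:[err,start] B:[] C:[ok,ack,stop]
After 8 (process(A)): A:[start] B:[] C:[ok,ack,stop]
After 9 (process(B)): A:[start] B:[] C:[ok,ack,stop]
After 10 (process(C)): A:[start] B:[] C:[ack,stop]

Answer: err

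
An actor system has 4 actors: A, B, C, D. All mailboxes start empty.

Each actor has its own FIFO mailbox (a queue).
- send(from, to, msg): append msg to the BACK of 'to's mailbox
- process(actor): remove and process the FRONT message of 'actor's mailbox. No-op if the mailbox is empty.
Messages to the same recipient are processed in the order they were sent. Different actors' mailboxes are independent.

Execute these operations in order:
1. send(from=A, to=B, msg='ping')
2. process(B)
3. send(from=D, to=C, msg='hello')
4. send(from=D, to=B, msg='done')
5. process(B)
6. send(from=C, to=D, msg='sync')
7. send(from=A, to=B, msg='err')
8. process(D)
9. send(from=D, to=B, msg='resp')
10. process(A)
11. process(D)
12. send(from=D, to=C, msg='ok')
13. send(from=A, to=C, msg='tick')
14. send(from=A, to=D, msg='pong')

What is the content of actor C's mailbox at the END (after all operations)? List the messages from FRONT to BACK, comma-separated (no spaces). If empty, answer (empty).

Answer: hello,ok,tick

Derivation:
After 1 (send(from=A, to=B, msg='ping')): A:[] B:[ping] C:[] D:[]
After 2 (process(B)): A:[] B:[] C:[] D:[]
After 3 (send(from=D, to=C, msg='hello')): A:[] B:[] C:[hello] D:[]
After 4 (send(from=D, to=B, msg='done')): A:[] B:[done] C:[hello] D:[]
After 5 (process(B)): A:[] B:[] C:[hello] D:[]
After 6 (send(from=C, to=D, msg='sync')): A:[] B:[] C:[hello] D:[sync]
After 7 (send(from=A, to=B, msg='err')): A:[] B:[err] C:[hello] D:[sync]
After 8 (process(D)): A:[] B:[err] C:[hello] D:[]
After 9 (send(from=D, to=B, msg='resp')): A:[] B:[err,resp] C:[hello] D:[]
After 10 (process(A)): A:[] B:[err,resp] C:[hello] D:[]
After 11 (process(D)): A:[] B:[err,resp] C:[hello] D:[]
After 12 (send(from=D, to=C, msg='ok')): A:[] B:[err,resp] C:[hello,ok] D:[]
After 13 (send(from=A, to=C, msg='tick')): A:[] B:[err,resp] C:[hello,ok,tick] D:[]
After 14 (send(from=A, to=D, msg='pong')): A:[] B:[err,resp] C:[hello,ok,tick] D:[pong]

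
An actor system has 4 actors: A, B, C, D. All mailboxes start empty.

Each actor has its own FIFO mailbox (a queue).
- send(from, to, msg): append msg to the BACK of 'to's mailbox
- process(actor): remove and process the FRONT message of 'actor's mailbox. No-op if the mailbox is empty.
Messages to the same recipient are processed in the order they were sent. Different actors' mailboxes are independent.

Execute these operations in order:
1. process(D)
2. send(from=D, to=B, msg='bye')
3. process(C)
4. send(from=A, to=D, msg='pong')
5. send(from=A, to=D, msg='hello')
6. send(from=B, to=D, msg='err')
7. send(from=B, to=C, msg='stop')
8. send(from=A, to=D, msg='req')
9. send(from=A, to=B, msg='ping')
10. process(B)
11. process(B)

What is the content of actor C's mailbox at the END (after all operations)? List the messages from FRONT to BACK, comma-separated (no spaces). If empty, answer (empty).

After 1 (process(D)): A:[] B:[] C:[] D:[]
After 2 (send(from=D, to=B, msg='bye')): A:[] B:[bye] C:[] D:[]
After 3 (process(C)): A:[] B:[bye] C:[] D:[]
After 4 (send(from=A, to=D, msg='pong')): A:[] B:[bye] C:[] D:[pong]
After 5 (send(from=A, to=D, msg='hello')): A:[] B:[bye] C:[] D:[pong,hello]
After 6 (send(from=B, to=D, msg='err')): A:[] B:[bye] C:[] D:[pong,hello,err]
After 7 (send(from=B, to=C, msg='stop')): A:[] B:[bye] C:[stop] D:[pong,hello,err]
After 8 (send(from=A, to=D, msg='req')): A:[] B:[bye] C:[stop] D:[pong,hello,err,req]
After 9 (send(from=A, to=B, msg='ping')): A:[] B:[bye,ping] C:[stop] D:[pong,hello,err,req]
After 10 (process(B)): A:[] B:[ping] C:[stop] D:[pong,hello,err,req]
After 11 (process(B)): A:[] B:[] C:[stop] D:[pong,hello,err,req]

Answer: stop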